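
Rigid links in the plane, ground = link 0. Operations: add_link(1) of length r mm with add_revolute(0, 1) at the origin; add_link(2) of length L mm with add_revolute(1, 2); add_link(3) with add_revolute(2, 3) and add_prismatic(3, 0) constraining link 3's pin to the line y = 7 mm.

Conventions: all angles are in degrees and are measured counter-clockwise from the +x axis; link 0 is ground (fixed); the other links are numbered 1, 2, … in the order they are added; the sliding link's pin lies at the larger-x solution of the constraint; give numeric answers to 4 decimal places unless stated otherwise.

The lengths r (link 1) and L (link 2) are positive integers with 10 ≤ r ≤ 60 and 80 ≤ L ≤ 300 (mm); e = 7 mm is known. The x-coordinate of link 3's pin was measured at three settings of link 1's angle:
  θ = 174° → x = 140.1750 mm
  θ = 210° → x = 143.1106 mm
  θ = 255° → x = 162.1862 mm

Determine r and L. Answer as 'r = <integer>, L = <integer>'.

constraint per measurement: (x − r cos θ)² + (r sin θ − e)² = L²
subtracting the θ₁ and θ₂ equations cancels the r² and L² terms:
r = (x₁² − x₂²) / (2[(x₁cos θ₁ + e sin θ₁) − (x₂cos θ₂ + e sin θ₂)]) = 37.0001 → r = 37
L² = (x₁ − r cos θ₁)² + (r sin θ₁ − e)² = 31329.0108 → L = 177.0000 → L = 177
check at θ₃=255°: x = 162.1862 (printed 162.1862) ✓

r = 37, L = 177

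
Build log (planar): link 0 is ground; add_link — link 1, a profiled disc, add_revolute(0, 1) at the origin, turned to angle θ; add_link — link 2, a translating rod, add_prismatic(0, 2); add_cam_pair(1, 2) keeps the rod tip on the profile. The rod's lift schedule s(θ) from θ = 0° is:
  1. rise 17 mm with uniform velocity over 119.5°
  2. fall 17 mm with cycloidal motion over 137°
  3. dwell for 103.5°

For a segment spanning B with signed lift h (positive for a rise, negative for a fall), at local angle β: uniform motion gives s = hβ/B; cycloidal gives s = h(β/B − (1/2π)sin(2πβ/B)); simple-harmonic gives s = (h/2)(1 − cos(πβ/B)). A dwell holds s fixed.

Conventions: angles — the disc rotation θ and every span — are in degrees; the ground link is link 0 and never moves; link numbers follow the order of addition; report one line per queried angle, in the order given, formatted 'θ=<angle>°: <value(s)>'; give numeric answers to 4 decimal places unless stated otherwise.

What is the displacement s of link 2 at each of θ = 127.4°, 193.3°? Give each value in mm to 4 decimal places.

seg 1 [0°–119.5°] uniform, h=17: full span → s += 17 → s = 17.0000
seg 2 [119.5°–256.5°] cycloidal, h=-17: θ=127.4° here. β=7.9, B=137. -17·(0.0577 − sin(2π·0.0577)/(2π)) = -0.0213 → s = 16.9787
seg 2 [119.5°–256.5°] cycloidal, h=-17: θ=193.3° here. β=73.8, B=137. -17·(0.5387 − sin(2π·0.5387)/(2π)) = -9.8089 → s = 7.1911

θ=127.4°: 16.9787
θ=193.3°: 7.1911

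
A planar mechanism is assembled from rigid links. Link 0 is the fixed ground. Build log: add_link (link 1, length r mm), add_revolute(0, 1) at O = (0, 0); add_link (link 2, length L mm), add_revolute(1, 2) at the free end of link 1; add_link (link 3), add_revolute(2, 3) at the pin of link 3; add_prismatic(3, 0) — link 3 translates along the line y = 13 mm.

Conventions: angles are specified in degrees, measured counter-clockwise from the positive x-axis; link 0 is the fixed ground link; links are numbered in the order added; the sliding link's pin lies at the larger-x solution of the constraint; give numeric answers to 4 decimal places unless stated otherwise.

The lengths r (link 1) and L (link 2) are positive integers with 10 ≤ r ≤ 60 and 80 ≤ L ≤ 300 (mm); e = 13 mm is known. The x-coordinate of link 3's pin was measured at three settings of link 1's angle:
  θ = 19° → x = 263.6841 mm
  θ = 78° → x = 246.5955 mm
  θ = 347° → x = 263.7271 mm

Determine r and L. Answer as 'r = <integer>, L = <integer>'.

constraint per measurement: (x − r cos θ)² + (r sin θ − e)² = L²
subtracting the θ₁ and θ₂ equations cancels the r² and L² terms:
r = (x₁² − x₂²) / (2[(x₁cos θ₁ + e sin θ₁) − (x₂cos θ₂ + e sin θ₂)]) = 23.0000 → r = 23
L² = (x₁ − r cos θ₁)² + (r sin θ₁ − e)² = 58563.9770 → L = 242.0000 → L = 242
check at θ₃=347°: x = 263.7271 (printed 263.7271) ✓

r = 23, L = 242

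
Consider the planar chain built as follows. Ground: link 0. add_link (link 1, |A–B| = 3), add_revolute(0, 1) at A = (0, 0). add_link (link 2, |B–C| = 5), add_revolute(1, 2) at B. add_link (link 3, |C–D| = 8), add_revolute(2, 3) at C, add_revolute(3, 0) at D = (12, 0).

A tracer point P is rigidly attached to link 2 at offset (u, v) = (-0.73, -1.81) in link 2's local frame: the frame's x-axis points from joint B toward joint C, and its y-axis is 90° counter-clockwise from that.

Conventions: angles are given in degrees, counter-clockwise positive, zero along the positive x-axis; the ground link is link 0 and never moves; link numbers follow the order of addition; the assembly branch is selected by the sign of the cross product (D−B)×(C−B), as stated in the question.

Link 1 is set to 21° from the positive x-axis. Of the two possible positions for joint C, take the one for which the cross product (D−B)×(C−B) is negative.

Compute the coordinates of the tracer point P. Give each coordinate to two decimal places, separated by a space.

A=(0,0), D=(12.00,0)
B = A + 3.00·(cos21°, sin21°) = (2.8007, 1.0751)
|BD| = 9.2619
circle(B,5.00) ∩ circle(D,8.00): a=2.5255, h=4.3153
  candidates: C₊=(5.8101,5.0681) cross=39.968; C₋=(4.8083,-3.5042) cross=-39.968
  branch - wants cross < 0 → take C=(4.8083,-3.5042) (cross=-39.968)
ex = (C−B)/|BC| = (0.4015,-0.9159); ey = (0.9159,0.4015)
P = B + -0.73·ex + -1.81·ey = (0.8499,1.0169)

0.85 1.02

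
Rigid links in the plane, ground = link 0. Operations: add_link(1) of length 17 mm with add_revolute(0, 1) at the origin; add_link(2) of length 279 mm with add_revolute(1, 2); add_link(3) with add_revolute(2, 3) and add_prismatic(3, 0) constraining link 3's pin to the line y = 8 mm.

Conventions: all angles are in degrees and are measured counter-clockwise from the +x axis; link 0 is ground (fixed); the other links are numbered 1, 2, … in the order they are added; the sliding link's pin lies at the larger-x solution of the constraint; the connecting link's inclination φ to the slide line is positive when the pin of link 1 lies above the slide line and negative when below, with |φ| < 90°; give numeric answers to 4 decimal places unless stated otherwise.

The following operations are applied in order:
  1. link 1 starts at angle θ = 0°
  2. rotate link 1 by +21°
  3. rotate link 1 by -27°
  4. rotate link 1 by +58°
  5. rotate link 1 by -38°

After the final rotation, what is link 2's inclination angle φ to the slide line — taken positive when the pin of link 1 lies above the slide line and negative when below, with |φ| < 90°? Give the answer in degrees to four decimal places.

geometry: r = 17 mm, L = 279 mm, e = 8 mm; θ starts at 0°
rotate link 1 by +21°: θ ← 0° +21° = 21°
rotate link 1 by -27°: θ ← 21° -27° = -6°
rotate link 1 by +58°: θ ← -6° +58° = 52°
rotate link 1 by -38°: θ ← 52° -38° = 14°
h = r sin θ − e = 4.112672 − 8 = -3.887328
sin φ = h / L = -3.887328 / 279 = -0.01393307
φ = arcsin(-0.01393307) = -0.798332°

-0.7983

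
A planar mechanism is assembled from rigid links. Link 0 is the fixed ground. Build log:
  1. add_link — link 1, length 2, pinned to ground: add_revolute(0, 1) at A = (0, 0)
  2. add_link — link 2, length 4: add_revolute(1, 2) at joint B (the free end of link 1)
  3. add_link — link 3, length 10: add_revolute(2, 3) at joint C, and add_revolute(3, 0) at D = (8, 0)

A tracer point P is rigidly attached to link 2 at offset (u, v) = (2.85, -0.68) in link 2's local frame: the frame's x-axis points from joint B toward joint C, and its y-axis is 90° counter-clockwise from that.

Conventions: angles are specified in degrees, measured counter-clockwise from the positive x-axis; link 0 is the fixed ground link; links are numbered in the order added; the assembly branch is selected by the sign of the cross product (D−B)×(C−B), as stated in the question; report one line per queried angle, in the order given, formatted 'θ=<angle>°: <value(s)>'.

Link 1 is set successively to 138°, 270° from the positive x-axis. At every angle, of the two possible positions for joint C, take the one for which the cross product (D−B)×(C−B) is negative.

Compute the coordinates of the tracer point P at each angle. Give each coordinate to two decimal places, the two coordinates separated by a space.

A=(0,0), D=(8.00,0)
θ=138°: B = A + 2.00·(cos138°, sin138°) = (-1.4863, 1.3383)
θ=138°: |BD| = 9.5802
θ=138°: circle(B,4.00) ∩ circle(D,10.00): a=0.4061, h=3.9793
θ=138°:   candidates: C₊=(-0.5283,5.2219) cross=38.123; C₋=(-1.6401,-2.6588) cross=-38.123
θ=138°:   branch - wants cross < 0 → take C=(-1.6401,-2.6588) (cross=-38.123)
θ=138°: ex = (C−B)/|BC| = (-0.0384,-0.9993); ey = (0.9993,-0.0384)
θ=138°: P = B + 2.85·ex + -0.68·ey = (-2.2754,-1.4835)
θ=270°: B = A + 2.00·(cos270°, sin270°) = (-0.0000, -2.0000)
θ=270°: |BD| = 8.2462
θ=270°: circle(B,4.00) ∩ circle(D,10.00): a=-0.9701, h=3.8806
θ=270°:   candidates: C₊=(-1.8824,1.5294) cross=32.000; C₋=(-0.0000,-6.0000) cross=-32.000
θ=270°:   branch - wants cross < 0 → take C=(-0.0000,-6.0000) (cross=-32.000)
θ=270°: ex = (C−B)/|BC| = (0.0000,-1.0000); ey = (1.0000,0.0000)
θ=270°: P = B + 2.85·ex + -0.68·ey = (-0.6800,-4.8500)

θ=138°: -2.28 -1.48
θ=270°: -0.68 -4.85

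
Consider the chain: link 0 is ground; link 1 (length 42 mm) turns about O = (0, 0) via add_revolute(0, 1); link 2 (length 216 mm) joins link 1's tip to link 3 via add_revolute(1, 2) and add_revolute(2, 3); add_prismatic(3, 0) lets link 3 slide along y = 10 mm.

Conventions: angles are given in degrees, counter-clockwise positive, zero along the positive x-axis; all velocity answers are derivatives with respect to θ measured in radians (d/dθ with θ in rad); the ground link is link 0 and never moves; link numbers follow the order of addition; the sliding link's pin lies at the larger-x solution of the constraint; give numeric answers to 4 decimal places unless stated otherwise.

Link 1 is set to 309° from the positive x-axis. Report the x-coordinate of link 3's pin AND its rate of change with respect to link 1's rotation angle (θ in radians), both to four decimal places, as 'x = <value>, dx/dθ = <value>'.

geometry: r = 42 mm, L = 216 mm, e = 10 mm
crank pin P = (r cos θ, r sin θ) = (26.431456, -32.640130)
h = r sin θ − e = -32.640130 − 10 = -42.640130
x = r cos θ + √(L² − h²) = 26.431456 + 211.749426 = 238.180882
dx/dθ = −r sin θ − h·r cos θ/√(L² − h²) (θ in radians; h = -42.640130) = 37.962651

x = 238.1809, dx/dθ = 37.9627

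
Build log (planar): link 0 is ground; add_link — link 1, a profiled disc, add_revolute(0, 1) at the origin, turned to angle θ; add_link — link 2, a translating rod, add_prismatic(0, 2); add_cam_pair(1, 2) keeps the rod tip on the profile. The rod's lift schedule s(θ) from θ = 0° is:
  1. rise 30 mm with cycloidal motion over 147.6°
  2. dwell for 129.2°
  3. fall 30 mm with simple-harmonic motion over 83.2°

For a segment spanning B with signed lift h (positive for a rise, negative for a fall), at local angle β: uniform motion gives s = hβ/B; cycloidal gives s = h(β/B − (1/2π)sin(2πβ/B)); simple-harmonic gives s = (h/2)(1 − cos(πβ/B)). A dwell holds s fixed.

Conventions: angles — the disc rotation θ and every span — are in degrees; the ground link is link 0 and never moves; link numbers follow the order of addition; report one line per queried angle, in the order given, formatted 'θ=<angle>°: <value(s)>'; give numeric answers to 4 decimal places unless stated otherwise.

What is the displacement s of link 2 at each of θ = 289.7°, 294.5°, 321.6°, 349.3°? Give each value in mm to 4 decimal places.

seg 1 [0°–147.6°] cycloidal, h=30: full span → s += 30 → s = 30.0000
seg 2 [147.6°–276.8°] dwell: s stays 30.0000
seg 3 [276.8°–360°] simple-harmonic, h=-30: θ=289.7° here. β=12.9, B=83.2. -30/2·(1 − cos(π·0.1550)) = -1.7446 → s = 28.2554
seg 3 [276.8°–360°] simple-harmonic, h=-30: θ=294.5° here. β=17.7, B=83.2. -30/2·(1 − cos(π·0.2127)) = -3.2273 → s = 26.7727
seg 3 [276.8°–360°] simple-harmonic, h=-30: θ=321.6° here. β=44.8, B=83.2. -30/2·(1 − cos(π·0.5385)) = -16.8081 → s = 13.1919
seg 3 [276.8°–360°] simple-harmonic, h=-30: θ=349.3° here. β=72.5, B=83.2. -30/2·(1 − cos(π·0.8714)) = -28.7923 → s = 1.2077

θ=289.7°: 28.2554
θ=294.5°: 26.7727
θ=321.6°: 13.1919
θ=349.3°: 1.2077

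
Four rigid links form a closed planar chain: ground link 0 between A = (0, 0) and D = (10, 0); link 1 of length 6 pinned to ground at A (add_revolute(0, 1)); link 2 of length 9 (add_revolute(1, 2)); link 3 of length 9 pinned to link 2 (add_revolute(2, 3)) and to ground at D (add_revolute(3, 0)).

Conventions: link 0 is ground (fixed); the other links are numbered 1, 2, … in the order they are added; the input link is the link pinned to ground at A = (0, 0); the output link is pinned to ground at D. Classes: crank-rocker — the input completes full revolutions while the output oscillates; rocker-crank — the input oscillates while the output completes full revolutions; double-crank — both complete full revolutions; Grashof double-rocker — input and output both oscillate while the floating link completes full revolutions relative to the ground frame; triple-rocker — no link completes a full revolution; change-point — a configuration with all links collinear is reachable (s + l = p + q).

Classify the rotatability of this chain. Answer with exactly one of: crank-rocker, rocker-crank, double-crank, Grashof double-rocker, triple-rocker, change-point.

lengths: ground=10, input=6, coupler=9, output=9
sorted: s=6 (shortest), l=10 (longest), p+q=18
s + l = 16 vs p + q = 18
s + l < p + q (Grashof) with shortest = input link → crank-rocker

crank-rocker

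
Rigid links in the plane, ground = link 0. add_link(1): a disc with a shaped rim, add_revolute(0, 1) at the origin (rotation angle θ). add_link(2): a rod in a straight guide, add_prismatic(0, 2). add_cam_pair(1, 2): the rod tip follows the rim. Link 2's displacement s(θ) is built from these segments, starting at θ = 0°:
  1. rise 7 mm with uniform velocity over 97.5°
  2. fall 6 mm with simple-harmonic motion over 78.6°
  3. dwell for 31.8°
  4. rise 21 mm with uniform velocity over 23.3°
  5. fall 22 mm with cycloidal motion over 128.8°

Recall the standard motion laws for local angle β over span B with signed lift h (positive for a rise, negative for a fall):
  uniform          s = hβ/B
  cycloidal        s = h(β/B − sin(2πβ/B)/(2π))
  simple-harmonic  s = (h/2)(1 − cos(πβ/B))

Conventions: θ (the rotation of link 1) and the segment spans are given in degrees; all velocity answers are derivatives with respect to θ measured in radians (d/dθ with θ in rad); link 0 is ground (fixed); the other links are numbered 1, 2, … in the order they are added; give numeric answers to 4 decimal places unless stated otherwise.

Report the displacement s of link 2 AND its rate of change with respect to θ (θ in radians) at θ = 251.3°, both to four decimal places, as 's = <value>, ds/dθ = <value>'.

segment 1 (0° to 97.5°, uniform, h = 7) is passed completely: s = 0.0000 + (7) = 7.0000
segment 2 (97.5° to 176.1°, simple-harmonic, h = -6) is passed completely: s = 7.0000 + (-6) = 1.0000
segment 3 (176.1° to 207.9°, dwell): s unchanged at 1.0000
segment 4 (207.9° to 231.2°, uniform, h = 21) is passed completely: s = 1.0000 + (21) = 22.0000
θ = 251.3° falls in segment 5 (231.2° to 360°, cycloidal, h = -22): β = 251.3 − 231.2 = 20.1°, B = 128.8°; Δs = -22·(0.1561 − sin(2π·0.1561)/(2π)) = -0.5243; s = 22.0000 − 0.5243 = 21.4757
velocity in seg [231.2°–360°] (cycloidal), θ in radians: β = 20.1° = 0.3508 rad, B = 128.8° = 2.2480 rad; ds/dθ = (h/B)(1 − cos(2πβ/B)) = ((-22)/2.2480)(1 − cos(2π·0.1561)) = -4.339513 mm/rad

s = 21.4757, ds/dθ = -4.3395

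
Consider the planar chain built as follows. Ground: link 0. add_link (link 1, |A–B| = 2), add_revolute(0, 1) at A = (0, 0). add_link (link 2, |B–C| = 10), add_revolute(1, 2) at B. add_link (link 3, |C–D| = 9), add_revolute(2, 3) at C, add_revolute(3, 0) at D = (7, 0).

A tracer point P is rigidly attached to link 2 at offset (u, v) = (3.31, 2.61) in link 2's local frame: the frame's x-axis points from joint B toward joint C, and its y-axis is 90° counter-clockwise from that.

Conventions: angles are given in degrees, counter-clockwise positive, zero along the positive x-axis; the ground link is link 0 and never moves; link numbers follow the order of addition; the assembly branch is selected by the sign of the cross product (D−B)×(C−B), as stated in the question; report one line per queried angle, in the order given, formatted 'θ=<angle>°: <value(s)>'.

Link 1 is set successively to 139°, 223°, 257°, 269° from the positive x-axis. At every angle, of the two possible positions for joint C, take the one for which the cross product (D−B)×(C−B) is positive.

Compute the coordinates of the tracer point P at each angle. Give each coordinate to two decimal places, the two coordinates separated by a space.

A=(0,0), D=(7.00,0)
θ=139°: B = A + 2.00·(cos139°, sin139°) = (-1.5094, 1.3121)
θ=139°: |BD| = 8.6100
θ=139°: circle(B,10.00) ∩ circle(D,9.00): a=5.4084, h=8.4113
θ=139°:   candidates: C₊=(5.1176,8.8009) cross=72.421; C₋=(2.5539,-7.8251) cross=-72.421
θ=139°:   branch + wants cross > 0 → take C=(5.1176,8.8009) (cross=72.421)
θ=139°: ex = (C−B)/|BC| = (0.6627,0.7489); ey = (-0.7489,0.6627)
θ=139°: P = B + 3.31·ex + 2.61·ey = (-1.2705,5.5206)
θ=223°: B = A + 2.00·(cos223°, sin223°) = (-1.4627, -1.3640)
θ=223°: |BD| = 8.5719
θ=223°: circle(B,10.00) ∩ circle(D,9.00): a=5.3942, h=8.4203
θ=223°:   candidates: C₊=(2.5229,7.8074) cross=72.179; C₋=(5.2027,-8.8187) cross=-72.179
θ=223°:   branch + wants cross > 0 → take C=(2.5229,7.8074) (cross=72.179)
θ=223°: ex = (C−B)/|BC| = (0.3986,0.9171); ey = (-0.9171,0.3986)
θ=223°: P = B + 3.31·ex + 2.61·ey = (-2.5372,2.7120)
θ=257°: B = A + 2.00·(cos257°, sin257°) = (-0.4499, -1.9487)
θ=257°: |BD| = 7.7006
θ=257°: circle(B,10.00) ∩ circle(D,9.00): a=5.0840, h=8.6112
θ=257°:   candidates: C₊=(2.2894,7.6688) cross=66.311; C₋=(6.6478,-8.9931) cross=-66.311
θ=257°:   branch + wants cross > 0 → take C=(2.2894,7.6688) (cross=66.311)
θ=257°: ex = (C−B)/|BC| = (0.2739,0.9618); ey = (-0.9618,0.2739)
θ=257°: P = B + 3.31·ex + 2.61·ey = (-2.0534,1.9496)
θ=269°: B = A + 2.00·(cos269°, sin269°) = (-0.0349, -1.9997)
θ=269°: |BD| = 7.3136
θ=269°: circle(B,10.00) ∩ circle(D,9.00): a=4.9557, h=8.6857
θ=269°:   candidates: C₊=(2.3572,7.7100) cross=63.523; C₋=(7.1068,-8.9994) cross=-63.523
θ=269°:   branch + wants cross > 0 → take C=(2.3572,7.7100) (cross=63.523)
θ=269°: ex = (C−B)/|BC| = (0.2392,0.9710); ey = (-0.9710,0.2392)
θ=269°: P = B + 3.31·ex + 2.61·ey = (-1.7774,1.8385)

θ=139°: -1.27 5.52
θ=223°: -2.54 2.71
θ=257°: -2.05 1.95
θ=269°: -1.78 1.84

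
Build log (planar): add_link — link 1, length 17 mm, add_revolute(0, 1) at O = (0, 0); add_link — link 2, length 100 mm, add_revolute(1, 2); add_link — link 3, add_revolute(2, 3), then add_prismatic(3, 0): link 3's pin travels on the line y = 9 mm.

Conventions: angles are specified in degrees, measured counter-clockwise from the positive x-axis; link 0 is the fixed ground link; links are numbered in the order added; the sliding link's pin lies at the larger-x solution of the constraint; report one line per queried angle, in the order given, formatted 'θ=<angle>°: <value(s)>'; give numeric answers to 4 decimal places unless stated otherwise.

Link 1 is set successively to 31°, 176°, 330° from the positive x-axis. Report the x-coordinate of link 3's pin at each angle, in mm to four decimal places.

geometry: r = 17 mm, L = 100 mm, e = 9 mm
θ=31°: crank pin P = (r cos θ, r sin θ) = (14.571844, 8.755647)
θ=31°: h = r sin θ − e = 8.755647 − 9 = -0.244353
θ=31°: x = r cos θ + √(L² − h²) = 14.571844 + 99.999701 = 114.571546
θ=176°: crank pin P = (r cos θ, r sin θ) = (-16.958589, 1.185860)
θ=176°: h = r sin θ − e = 1.185860 − 9 = -7.814140
θ=176°: x = r cos θ + √(L² − h²) = -16.958589 + 99.694229 = 82.735640
θ=330°: crank pin P = (r cos θ, r sin θ) = (14.722432, -8.500000)
θ=330°: h = r sin θ − e = -8.500000 − 9 = -17.500000
θ=330°: x = r cos θ + √(L² − h²) = 14.722432 + 98.456843 = 113.179275

θ=31°: 114.5715
θ=176°: 82.7356
θ=330°: 113.1793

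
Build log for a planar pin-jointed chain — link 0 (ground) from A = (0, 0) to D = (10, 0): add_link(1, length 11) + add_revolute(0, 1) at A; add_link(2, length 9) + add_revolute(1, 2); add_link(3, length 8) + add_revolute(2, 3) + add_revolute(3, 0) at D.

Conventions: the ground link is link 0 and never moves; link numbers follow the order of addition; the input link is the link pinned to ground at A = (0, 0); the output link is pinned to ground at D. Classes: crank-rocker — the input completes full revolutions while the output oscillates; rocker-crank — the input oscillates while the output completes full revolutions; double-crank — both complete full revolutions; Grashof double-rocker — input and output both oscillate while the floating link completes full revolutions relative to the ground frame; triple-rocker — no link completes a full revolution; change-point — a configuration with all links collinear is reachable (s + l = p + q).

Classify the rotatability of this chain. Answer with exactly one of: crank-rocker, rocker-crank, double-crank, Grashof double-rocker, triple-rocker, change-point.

lengths: ground=10, input=11, coupler=9, output=8
sorted: s=8 (shortest), l=11 (longest), p+q=19
s + l = 19 vs p + q = 19
s + l = p + q → change-point (collinear configuration reachable)

change-point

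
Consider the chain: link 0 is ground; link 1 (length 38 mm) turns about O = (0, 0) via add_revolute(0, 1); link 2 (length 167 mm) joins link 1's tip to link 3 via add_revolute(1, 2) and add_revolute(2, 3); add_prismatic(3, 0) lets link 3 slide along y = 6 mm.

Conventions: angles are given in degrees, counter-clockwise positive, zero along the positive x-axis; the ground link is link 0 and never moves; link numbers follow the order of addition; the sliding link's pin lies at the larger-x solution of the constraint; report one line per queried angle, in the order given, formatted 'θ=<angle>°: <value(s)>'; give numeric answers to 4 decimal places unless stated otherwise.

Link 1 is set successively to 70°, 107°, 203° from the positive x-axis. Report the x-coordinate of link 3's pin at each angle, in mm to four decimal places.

geometry: r = 38 mm, L = 167 mm, e = 6 mm
θ=70°: crank pin P = (r cos θ, r sin θ) = (12.996765, 35.708320)
θ=70°: h = r sin θ − e = 35.708320 − 6 = 29.708320
θ=70°: x = r cos θ + √(L² − h²) = 12.996765 + 164.336289 = 177.333054
θ=107°: crank pin P = (r cos θ, r sin θ) = (-11.110125, 36.339581)
θ=107°: h = r sin θ − e = 36.339581 − 6 = 30.339581
θ=107°: x = r cos θ + √(L² − h²) = -11.110125 + 164.220918 = 153.110793
θ=203°: crank pin P = (r cos θ, r sin θ) = (-34.979184, -14.847783)
θ=203°: h = r sin θ − e = -14.847783 − 6 = -20.847783
θ=203°: x = r cos θ + √(L² − h²) = -34.979184 + 165.693603 = 130.714418

θ=70°: 177.3331
θ=107°: 153.1108
θ=203°: 130.7144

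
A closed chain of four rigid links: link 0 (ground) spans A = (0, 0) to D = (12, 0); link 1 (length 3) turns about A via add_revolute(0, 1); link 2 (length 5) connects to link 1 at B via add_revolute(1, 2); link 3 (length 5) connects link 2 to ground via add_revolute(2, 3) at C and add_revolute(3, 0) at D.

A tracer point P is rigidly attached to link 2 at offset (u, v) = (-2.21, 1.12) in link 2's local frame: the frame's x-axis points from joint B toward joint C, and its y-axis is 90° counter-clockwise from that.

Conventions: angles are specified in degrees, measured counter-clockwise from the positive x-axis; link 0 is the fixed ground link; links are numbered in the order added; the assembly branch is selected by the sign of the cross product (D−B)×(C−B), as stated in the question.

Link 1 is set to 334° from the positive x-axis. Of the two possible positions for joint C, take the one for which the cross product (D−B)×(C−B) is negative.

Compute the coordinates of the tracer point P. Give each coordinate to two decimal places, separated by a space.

A=(0,0), D=(12.00,0)
B = A + 3.00·(cos334°, sin334°) = (2.6964, -1.3151)
|BD| = 9.3961
circle(B,5.00) ∩ circle(D,5.00): a=4.6981, h=1.7112
  candidates: C₊=(7.1087,1.0368) cross=16.079; C₋=(7.5877,-2.3519) cross=-16.079
  branch - wants cross < 0 → take C=(7.5877,-2.3519) (cross=-16.079)
ex = (C−B)/|BC| = (0.9783,-0.2074); ey = (0.2074,0.9783)
P = B + -2.21·ex + 1.12·ey = (0.7667,0.2388)

0.77 0.24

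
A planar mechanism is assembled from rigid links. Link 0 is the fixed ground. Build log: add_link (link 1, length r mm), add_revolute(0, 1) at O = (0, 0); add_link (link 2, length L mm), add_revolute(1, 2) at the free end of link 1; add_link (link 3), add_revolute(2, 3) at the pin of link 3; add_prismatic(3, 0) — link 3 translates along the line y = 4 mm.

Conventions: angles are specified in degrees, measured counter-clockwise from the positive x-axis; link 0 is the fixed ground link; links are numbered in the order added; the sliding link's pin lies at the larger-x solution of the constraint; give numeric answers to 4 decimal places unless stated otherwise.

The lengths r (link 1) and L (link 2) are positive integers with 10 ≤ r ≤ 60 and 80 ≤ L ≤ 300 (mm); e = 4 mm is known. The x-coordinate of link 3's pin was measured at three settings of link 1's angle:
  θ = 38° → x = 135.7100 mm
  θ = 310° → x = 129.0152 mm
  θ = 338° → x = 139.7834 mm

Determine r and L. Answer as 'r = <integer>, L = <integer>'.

constraint per measurement: (x − r cos θ)² + (r sin θ − e)² = L²
subtracting the θ₁ and θ₂ equations cancels the r² and L² terms:
r = (x₁² − x₂²) / (2[(x₁cos θ₁ + e sin θ₁) − (x₂cos θ₂ + e sin θ₂)]) = 29.9996 → r = 30
L² = (x₁ − r cos θ₁)² + (r sin θ₁ − e)² = 12768.9890 → L = 113.0000 → L = 113
check at θ₃=338°: x = 139.7834 (printed 139.7834) ✓

r = 30, L = 113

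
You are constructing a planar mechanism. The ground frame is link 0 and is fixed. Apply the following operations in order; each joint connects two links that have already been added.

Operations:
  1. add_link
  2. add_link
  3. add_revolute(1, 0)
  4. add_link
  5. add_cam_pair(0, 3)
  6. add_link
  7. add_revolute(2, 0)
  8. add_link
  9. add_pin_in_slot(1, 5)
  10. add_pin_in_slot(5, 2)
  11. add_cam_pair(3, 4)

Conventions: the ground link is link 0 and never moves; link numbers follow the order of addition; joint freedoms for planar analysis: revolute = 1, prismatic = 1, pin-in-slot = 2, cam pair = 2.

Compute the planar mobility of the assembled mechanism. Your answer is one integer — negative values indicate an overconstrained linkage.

link 0 = ground. State L|J1|J2 = 1|0|0
+link1  2|0|0
+link2  3|0|0
R(1,0) f=1→J1  3|1|0
+link3  4|1|0
C(0,3) f=2→J2  4|1|1
+link4  5|1|1
R(2,0) f=1→J1  5|2|1
+link5  6|2|1
PS(1,5) f=2→J2  6|2|2
PS(5,2) f=2→J2  6|2|3
C(3,4) f=2→J2  6|2|4
M = 3(6−1)−2·2−4 = 15−4−4 = 7

M = 7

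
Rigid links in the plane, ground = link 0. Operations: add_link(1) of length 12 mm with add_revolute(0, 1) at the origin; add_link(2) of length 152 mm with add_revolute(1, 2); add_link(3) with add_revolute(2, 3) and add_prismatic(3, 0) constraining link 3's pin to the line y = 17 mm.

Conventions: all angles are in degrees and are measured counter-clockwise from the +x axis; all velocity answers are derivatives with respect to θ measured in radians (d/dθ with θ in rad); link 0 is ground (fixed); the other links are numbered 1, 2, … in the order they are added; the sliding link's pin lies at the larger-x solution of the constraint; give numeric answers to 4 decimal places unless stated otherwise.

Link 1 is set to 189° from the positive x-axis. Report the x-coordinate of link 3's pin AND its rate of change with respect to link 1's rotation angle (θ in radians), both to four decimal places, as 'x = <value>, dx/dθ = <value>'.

geometry: r = 12 mm, L = 152 mm, e = 17 mm
crank pin P = (r cos θ, r sin θ) = (-11.852260, -1.877214)
h = r sin θ − e = -1.877214 − 17 = -18.877214
x = r cos θ + √(L² − h²) = -11.852260 + 150.823244 = 138.970984
dx/dθ = −r sin θ − h·r cos θ/√(L² − h²) (θ in radians; h = -18.877214) = 0.393771

x = 138.9710, dx/dθ = 0.3938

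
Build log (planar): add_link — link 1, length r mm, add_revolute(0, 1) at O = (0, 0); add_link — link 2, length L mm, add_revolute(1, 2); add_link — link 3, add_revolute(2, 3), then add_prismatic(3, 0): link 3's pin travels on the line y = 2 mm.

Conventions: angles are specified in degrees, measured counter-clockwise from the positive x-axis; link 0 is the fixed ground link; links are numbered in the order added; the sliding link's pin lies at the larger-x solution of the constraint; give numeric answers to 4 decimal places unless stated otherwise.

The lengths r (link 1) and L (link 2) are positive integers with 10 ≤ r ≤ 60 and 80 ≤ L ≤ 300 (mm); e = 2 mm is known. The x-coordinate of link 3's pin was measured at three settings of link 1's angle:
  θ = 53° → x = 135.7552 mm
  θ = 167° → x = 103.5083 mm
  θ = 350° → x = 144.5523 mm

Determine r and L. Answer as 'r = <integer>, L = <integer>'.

constraint per measurement: (x − r cos θ)² + (r sin θ − e)² = L²
subtracting the θ₁ and θ₂ equations cancels the r² and L² terms:
r = (x₁² − x₂²) / (2[(x₁cos θ₁ + e sin θ₁) − (x₂cos θ₂ + e sin θ₂)]) = 21.0000 → r = 21
L² = (x₁ − r cos θ₁)² + (r sin θ₁ − e)² = 15376.0092 → L = 124.0000 → L = 124
check at θ₃=350°: x = 144.5523 (printed 144.5523) ✓

r = 21, L = 124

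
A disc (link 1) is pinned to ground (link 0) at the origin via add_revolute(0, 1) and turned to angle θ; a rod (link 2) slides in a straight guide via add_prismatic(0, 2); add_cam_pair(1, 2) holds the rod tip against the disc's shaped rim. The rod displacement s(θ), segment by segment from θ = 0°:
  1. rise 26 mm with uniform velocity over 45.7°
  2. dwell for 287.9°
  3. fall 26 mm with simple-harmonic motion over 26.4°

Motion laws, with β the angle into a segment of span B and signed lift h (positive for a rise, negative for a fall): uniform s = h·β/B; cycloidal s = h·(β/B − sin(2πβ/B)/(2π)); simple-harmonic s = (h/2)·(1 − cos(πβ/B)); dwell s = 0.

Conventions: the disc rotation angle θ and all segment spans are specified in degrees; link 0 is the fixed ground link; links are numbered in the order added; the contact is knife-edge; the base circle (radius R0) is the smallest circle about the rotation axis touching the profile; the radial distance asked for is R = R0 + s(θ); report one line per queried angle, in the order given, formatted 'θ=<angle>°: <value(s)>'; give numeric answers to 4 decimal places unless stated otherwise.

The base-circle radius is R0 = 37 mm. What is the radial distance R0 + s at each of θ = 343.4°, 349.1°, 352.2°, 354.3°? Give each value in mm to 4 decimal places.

segment 1 (0° to 45.7°, uniform, h = 26) is passed completely: s = 0.0000 + (26) = 26.0000
segment 2 (45.7° to 333.6°, dwell): s unchanged at 26.0000
θ = 343.4° falls in segment 3 (333.6° to 360°, simple-harmonic, h = -26): β = 343.4 − 333.6 = 9.8°, B = 26.4°; Δs = -26/2·(1 − cos(π·0.3712)) = -7.8825; s = 26.0000 − 7.8825 = 18.1175
θ = 349.1° falls in segment 3 (333.6° to 360°, simple-harmonic, h = -26): β = 349.1 − 333.6 = 15.5°, B = 26.4°; Δs = -26/2·(1 − cos(π·0.5871)) = -16.5138; s = 26.0000 − 16.5138 = 9.4862
θ = 352.2° falls in segment 3 (333.6° to 360°, simple-harmonic, h = -26): β = 352.2 − 333.6 = 18.6°, B = 26.4°; Δs = -26/2·(1 − cos(π·0.7045)) = -20.7906; s = 26.0000 − 20.7906 = 5.2094
θ = 354.3° falls in segment 3 (333.6° to 360°, simple-harmonic, h = -26): β = 354.3 − 333.6 = 20.7°, B = 26.4°; Δs = -26/2·(1 − cos(π·0.7841)) = -23.1223; s = 26.0000 − 23.1223 = 2.8777
θ=343.4°: R = R0 + s = 37 + 18.1175 = 55.1175
θ=349.1°: R = R0 + s = 37 + 9.4862 = 46.4862
θ=352.2°: R = R0 + s = 37 + 5.2094 = 42.2094
θ=354.3°: R = R0 + s = 37 + 2.8777 = 39.8777

θ=343.4°: 55.1175
θ=349.1°: 46.4862
θ=352.2°: 42.2094
θ=354.3°: 39.8777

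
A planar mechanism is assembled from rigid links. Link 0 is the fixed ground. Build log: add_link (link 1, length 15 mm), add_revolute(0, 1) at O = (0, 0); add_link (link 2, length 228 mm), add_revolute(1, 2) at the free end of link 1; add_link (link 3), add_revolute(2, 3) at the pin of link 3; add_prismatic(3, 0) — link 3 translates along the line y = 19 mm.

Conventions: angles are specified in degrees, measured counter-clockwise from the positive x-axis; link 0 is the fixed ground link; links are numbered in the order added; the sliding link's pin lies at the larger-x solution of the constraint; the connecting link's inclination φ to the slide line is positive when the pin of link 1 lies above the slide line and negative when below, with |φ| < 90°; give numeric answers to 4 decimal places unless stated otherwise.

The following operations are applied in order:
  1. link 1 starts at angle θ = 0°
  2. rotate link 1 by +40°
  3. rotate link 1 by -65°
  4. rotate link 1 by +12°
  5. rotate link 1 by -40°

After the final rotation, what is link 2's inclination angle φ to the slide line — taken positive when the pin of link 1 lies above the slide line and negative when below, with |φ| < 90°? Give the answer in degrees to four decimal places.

geometry: r = 15 mm, L = 228 mm, e = 19 mm; θ starts at 0°
rotate link 1 by +40°: θ ← 0° +40° = 40°
rotate link 1 by -65°: θ ← 40° -65° = -25°
rotate link 1 by +12°: θ ← -25° +12° = -13°
rotate link 1 by -40°: θ ← -13° -40° = -53°
h = r sin θ − e = -11.979533 − 19 = -30.979533
sin φ = h / L = -30.979533 / 228 = -0.13587514
φ = arcsin(-0.13587514) = -7.809228°

-7.8092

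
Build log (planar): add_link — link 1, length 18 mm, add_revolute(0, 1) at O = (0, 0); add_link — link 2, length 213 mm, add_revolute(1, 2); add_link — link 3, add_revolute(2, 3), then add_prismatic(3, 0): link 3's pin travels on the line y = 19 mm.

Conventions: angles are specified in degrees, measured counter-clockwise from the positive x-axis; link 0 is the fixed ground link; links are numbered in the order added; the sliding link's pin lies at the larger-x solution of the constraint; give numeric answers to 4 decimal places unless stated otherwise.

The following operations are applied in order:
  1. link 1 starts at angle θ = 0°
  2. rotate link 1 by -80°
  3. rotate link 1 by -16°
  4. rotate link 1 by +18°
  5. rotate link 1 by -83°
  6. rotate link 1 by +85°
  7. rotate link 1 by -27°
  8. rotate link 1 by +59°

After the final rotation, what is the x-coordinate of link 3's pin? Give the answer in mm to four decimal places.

geometry: r = 18 mm, L = 213 mm, e = 19 mm; θ starts at 0°
rotate link 1 by -80°: θ ← 0° -80° = -80°
rotate link 1 by -16°: θ ← -80° -16° = -96°
rotate link 1 by +18°: θ ← -96° +18° = -78°
rotate link 1 by -83°: θ ← -78° -83° = -161°
rotate link 1 by +85°: θ ← -161° +85° = -76°
rotate link 1 by -27°: θ ← -76° -27° = -103°
rotate link 1 by +59°: θ ← -103° +59° = -44°
crank pin P = (r cos θ, r sin θ) = (12.948116, -12.503851)
h = r sin θ − e = -12.503851 − 19 = -31.503851
x = r cos θ + √(L² − h²) = 12.948116 + 210.657322 = 223.605439

223.6054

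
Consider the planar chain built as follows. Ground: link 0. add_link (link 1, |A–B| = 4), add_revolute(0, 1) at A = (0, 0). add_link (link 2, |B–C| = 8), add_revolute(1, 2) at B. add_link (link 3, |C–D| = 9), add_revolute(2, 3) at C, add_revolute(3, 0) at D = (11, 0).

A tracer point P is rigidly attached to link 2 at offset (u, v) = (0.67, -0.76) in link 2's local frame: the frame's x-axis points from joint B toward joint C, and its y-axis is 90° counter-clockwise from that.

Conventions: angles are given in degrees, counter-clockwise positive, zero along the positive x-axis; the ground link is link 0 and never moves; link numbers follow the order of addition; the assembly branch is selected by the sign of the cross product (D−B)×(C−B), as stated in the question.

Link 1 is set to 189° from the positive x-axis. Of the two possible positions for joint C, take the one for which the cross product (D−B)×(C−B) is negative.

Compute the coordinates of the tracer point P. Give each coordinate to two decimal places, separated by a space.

A=(0,0), D=(11.00,0)
B = A + 4.00·(cos189°, sin189°) = (-3.9508, -0.6257)
|BD| = 14.9638
circle(B,8.00) ∩ circle(D,9.00): a=6.9139, h=4.0247
  candidates: C₊=(2.7888,3.6846) cross=60.225; C₋=(3.1254,-4.3578) cross=-60.225
  branch - wants cross < 0 → take C=(3.1254,-4.3578) (cross=-60.225)
ex = (C−B)/|BC| = (0.8845,-0.4665); ey = (0.4665,0.8845)
P = B + 0.67·ex + -0.76·ey = (-3.7127,-1.6105)

-3.71 -1.61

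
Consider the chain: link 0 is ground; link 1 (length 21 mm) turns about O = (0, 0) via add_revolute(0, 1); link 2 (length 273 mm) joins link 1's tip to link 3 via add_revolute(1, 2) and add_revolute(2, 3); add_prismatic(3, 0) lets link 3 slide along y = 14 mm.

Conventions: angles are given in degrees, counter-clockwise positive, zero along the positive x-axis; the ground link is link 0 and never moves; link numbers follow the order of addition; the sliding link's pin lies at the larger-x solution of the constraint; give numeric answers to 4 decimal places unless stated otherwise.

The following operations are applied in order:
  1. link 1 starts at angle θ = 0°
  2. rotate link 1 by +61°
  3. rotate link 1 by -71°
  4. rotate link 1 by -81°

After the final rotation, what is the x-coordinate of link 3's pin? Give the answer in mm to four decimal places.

geometry: r = 21 mm, L = 273 mm, e = 14 mm; θ starts at 0°
rotate link 1 by +61°: θ ← 0° +61° = 61°
rotate link 1 by -71°: θ ← 61° -71° = -10°
rotate link 1 by -81°: θ ← -10° -81° = -91°
crank pin P = (r cos θ, r sin θ) = (-0.366501, -20.996802)
h = r sin θ − e = -20.996802 − 14 = -34.996802
x = r cos θ + √(L² − h²) = -0.366501 + 270.747528 = 270.381027

270.3810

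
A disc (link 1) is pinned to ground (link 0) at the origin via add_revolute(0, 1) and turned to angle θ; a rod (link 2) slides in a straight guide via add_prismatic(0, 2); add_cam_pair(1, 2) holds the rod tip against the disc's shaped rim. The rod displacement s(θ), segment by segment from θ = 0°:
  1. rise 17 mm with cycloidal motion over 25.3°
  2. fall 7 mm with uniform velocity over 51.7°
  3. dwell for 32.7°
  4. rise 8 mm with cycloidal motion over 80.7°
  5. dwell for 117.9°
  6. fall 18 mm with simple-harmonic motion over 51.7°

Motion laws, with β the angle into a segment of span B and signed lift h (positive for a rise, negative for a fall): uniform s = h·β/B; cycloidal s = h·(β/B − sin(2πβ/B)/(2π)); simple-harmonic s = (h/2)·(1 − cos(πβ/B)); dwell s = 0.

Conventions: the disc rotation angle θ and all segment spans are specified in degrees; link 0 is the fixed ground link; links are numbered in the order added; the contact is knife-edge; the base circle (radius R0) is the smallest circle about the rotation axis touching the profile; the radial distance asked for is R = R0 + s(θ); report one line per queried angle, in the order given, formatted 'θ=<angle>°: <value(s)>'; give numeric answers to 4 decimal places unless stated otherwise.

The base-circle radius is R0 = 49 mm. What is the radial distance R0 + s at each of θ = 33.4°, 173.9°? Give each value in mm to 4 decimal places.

segment 1 (0° to 25.3°, cycloidal, h = 17) is passed completely: s = 0.0000 + (17) = 17.0000
θ = 33.4° falls in segment 2 (25.3° to 77°, uniform, h = -7): β = 33.4 − 25.3 = 8.1°, B = 51.7°; Δs = -7·8.1/51.7 = -1.0967; s = 17.0000 − 1.0967 = 15.9033
segment 2 (25.3° to 77°, uniform, h = -7) is passed completely: s = 17.0000 + (-7) = 10.0000
segment 3 (77° to 109.7°, dwell): s unchanged at 10.0000
θ = 173.9° falls in segment 4 (109.7° to 190.4°, cycloidal, h = 8): β = 173.9 − 109.7 = 64.2°, B = 80.7°; Δs = 8·(0.7955 − sin(2π·0.7955)/(2π)) = 7.5858; s = 10.0000 + 7.5858 = 17.5858
θ=33.4°: R = R0 + s = 49 + 15.9033 = 64.9033
θ=173.9°: R = R0 + s = 49 + 17.5858 = 66.5858

θ=33.4°: 64.9033
θ=173.9°: 66.5858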